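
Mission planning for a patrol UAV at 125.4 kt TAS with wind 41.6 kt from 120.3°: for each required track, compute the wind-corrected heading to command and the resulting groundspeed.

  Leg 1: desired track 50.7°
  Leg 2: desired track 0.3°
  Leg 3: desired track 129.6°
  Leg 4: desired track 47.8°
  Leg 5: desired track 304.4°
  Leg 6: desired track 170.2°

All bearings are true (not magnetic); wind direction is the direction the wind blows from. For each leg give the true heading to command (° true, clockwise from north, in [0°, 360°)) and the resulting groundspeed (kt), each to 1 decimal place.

Leg 1: desired track 50.7°; wind correction +18.1° → command heading 68.8°, groundspeed 104.7 kt
Leg 2: desired track 0.3°; wind correction +16.7° → command heading 17.0°, groundspeed 140.9 kt
Leg 3: desired track 129.6°; wind correction -3.1° → command heading 126.5°, groundspeed 84.2 kt
Leg 4: desired track 47.8°; wind correction +18.4° → command heading 66.2°, groundspeed 106.4 kt
Leg 5: desired track 304.4°; wind correction +1.4° → command heading 305.8°, groundspeed 166.9 kt
Leg 6: desired track 170.2°; wind correction -14.7° → command heading 155.5°, groundspeed 94.5 kt

Leg 1: heading=68.8°, groundspeed=104.7 kt
Leg 2: heading=17.0°, groundspeed=140.9 kt
Leg 3: heading=126.5°, groundspeed=84.2 kt
Leg 4: heading=66.2°, groundspeed=106.4 kt
Leg 5: heading=305.8°, groundspeed=166.9 kt
Leg 6: heading=155.5°, groundspeed=94.5 kt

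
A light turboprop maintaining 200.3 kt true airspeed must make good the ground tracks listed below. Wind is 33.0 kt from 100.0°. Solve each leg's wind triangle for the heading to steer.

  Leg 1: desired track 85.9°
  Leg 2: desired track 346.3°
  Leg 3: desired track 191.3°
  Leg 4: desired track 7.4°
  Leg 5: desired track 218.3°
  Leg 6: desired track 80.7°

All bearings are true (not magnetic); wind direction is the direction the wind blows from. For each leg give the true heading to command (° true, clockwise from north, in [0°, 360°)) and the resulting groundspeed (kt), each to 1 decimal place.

Leg 1: desired track 85.9°; wind correction +2.3° → command heading 88.2°, groundspeed 168.1 kt
Leg 2: desired track 346.3°; wind correction +8.7° → command heading 355.0°, groundspeed 211.3 kt
Leg 3: desired track 191.3°; wind correction -9.5° → command heading 181.8°, groundspeed 198.3 kt
Leg 4: desired track 7.4°; wind correction +9.5° → command heading 16.9°, groundspeed 199.1 kt
Leg 5: desired track 218.3°; wind correction -8.3° → command heading 210.0°, groundspeed 213.8 kt
Leg 6: desired track 80.7°; wind correction +3.1° → command heading 83.8°, groundspeed 168.9 kt

Leg 1: heading=88.2°, groundspeed=168.1 kt
Leg 2: heading=355.0°, groundspeed=211.3 kt
Leg 3: heading=181.8°, groundspeed=198.3 kt
Leg 4: heading=16.9°, groundspeed=199.1 kt
Leg 5: heading=210.0°, groundspeed=213.8 kt
Leg 6: heading=83.8°, groundspeed=168.9 kt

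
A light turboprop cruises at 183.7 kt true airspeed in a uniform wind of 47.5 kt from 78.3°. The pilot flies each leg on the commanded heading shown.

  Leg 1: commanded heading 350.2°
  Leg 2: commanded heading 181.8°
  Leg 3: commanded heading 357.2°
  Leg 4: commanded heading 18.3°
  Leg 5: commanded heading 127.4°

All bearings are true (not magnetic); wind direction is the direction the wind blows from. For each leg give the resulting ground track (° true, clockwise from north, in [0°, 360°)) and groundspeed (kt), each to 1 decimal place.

Leg 1: track=335.6°, groundspeed=188.2 kt
Leg 2: track=195.1°, groundspeed=200.2 kt
Leg 3: track=342.3°, groundspeed=182.5 kt
Leg 4: track=3.9°, groundspeed=165.2 kt
Leg 5: track=140.6°, groundspeed=156.8 kt

Leg 1: heading 350.2°; drift -14.6° → track 335.6°, groundspeed 188.2 kt
Leg 2: heading 181.8°; drift +13.3° → track 195.1°, groundspeed 200.2 kt
Leg 3: heading 357.2°; drift -14.9° → track 342.3°, groundspeed 182.5 kt
Leg 4: heading 18.3°; drift -14.4° → track 3.9°, groundspeed 165.2 kt
Leg 5: heading 127.4°; drift +13.2° → track 140.6°, groundspeed 156.8 kt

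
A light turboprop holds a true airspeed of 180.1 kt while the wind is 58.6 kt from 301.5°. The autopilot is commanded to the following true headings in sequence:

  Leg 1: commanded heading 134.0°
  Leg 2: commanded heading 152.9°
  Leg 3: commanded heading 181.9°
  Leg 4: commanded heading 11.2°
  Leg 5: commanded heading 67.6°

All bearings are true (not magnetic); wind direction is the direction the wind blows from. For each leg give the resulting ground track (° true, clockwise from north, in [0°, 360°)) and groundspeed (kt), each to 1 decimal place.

Leg 1: track=130.9°, groundspeed=237.6 kt
Leg 2: track=145.3°, groundspeed=232.1 kt
Leg 3: track=168.2°, groundspeed=215.2 kt
Leg 4: track=30.2°, groundspeed=169.0 kt
Leg 5: track=80.0°, groundspeed=219.8 kt

Leg 1: heading 134.0°; drift -3.1° → track 130.9°, groundspeed 237.6 kt
Leg 2: heading 152.9°; drift -7.6° → track 145.3°, groundspeed 232.1 kt
Leg 3: heading 181.9°; drift -13.7° → track 168.2°, groundspeed 215.2 kt
Leg 4: heading 11.2°; drift +19.0° → track 30.2°, groundspeed 169.0 kt
Leg 5: heading 67.6°; drift +12.4° → track 80.0°, groundspeed 219.8 kt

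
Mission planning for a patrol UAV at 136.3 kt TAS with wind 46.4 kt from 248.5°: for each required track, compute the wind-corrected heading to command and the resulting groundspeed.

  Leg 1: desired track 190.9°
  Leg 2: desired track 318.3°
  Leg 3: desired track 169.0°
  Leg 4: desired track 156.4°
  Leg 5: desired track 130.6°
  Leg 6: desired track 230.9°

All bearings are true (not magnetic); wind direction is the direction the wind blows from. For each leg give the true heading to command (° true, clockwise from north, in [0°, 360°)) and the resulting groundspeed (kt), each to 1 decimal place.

Leg 1: desired track 190.9°; wind correction +16.7° → command heading 207.6°, groundspeed 105.7 kt
Leg 2: desired track 318.3°; wind correction -18.6° → command heading 299.7°, groundspeed 113.1 kt
Leg 3: desired track 169.0°; wind correction +19.6° → command heading 188.6°, groundspeed 120.0 kt
Leg 4: desired track 156.4°; wind correction +19.9° → command heading 176.3°, groundspeed 129.9 kt
Leg 5: desired track 130.6°; wind correction +17.5° → command heading 148.1°, groundspeed 151.7 kt
Leg 6: desired track 230.9°; wind correction +5.9° → command heading 236.8°, groundspeed 91.3 kt

Leg 1: heading=207.6°, groundspeed=105.7 kt
Leg 2: heading=299.7°, groundspeed=113.1 kt
Leg 3: heading=188.6°, groundspeed=120.0 kt
Leg 4: heading=176.3°, groundspeed=129.9 kt
Leg 5: heading=148.1°, groundspeed=151.7 kt
Leg 6: heading=236.8°, groundspeed=91.3 kt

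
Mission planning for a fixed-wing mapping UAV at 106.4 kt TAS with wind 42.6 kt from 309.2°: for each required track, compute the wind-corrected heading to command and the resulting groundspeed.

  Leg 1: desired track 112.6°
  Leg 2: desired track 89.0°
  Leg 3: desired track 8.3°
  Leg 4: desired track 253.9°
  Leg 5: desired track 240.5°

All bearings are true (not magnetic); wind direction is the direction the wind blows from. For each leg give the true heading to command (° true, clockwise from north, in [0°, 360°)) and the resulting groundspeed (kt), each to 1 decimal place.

Leg 1: desired track 112.6°; wind correction -6.6° → command heading 106.0°, groundspeed 146.5 kt
Leg 2: desired track 89.0°; wind correction -15.0° → command heading 74.0°, groundspeed 135.3 kt
Leg 3: desired track 8.3°; wind correction -20.1° → command heading 348.2°, groundspeed 78.0 kt
Leg 4: desired track 253.9°; wind correction +19.2° → command heading 273.1°, groundspeed 76.2 kt
Leg 5: desired track 240.5°; wind correction +21.9° → command heading 262.4°, groundspeed 83.2 kt

Leg 1: heading=106.0°, groundspeed=146.5 kt
Leg 2: heading=74.0°, groundspeed=135.3 kt
Leg 3: heading=348.2°, groundspeed=78.0 kt
Leg 4: heading=273.1°, groundspeed=76.2 kt
Leg 5: heading=262.4°, groundspeed=83.2 kt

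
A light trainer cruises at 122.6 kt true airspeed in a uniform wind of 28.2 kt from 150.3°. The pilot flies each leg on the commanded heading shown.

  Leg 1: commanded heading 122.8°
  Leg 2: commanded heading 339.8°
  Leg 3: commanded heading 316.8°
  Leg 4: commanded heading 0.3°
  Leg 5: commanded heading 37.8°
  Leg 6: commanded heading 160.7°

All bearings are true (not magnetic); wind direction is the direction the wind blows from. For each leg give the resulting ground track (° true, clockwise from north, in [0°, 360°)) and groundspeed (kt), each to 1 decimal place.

Leg 1: track=115.2°, groundspeed=98.5 kt
Leg 2: track=338.0°, groundspeed=150.5 kt
Leg 3: track=319.3°, groundspeed=150.2 kt
Leg 4: track=354.8°, groundspeed=147.7 kt
Leg 5: track=26.7°, groundspeed=135.9 kt
Leg 6: track=163.8°, groundspeed=95.0 kt

Leg 1: heading 122.8°; drift -7.6° → track 115.2°, groundspeed 98.5 kt
Leg 2: heading 339.8°; drift -1.8° → track 338.0°, groundspeed 150.5 kt
Leg 3: heading 316.8°; drift +2.5° → track 319.3°, groundspeed 150.2 kt
Leg 4: heading 0.3°; drift -5.5° → track 354.8°, groundspeed 147.7 kt
Leg 5: heading 37.8°; drift -11.1° → track 26.7°, groundspeed 135.9 kt
Leg 6: heading 160.7°; drift +3.1° → track 163.8°, groundspeed 95.0 kt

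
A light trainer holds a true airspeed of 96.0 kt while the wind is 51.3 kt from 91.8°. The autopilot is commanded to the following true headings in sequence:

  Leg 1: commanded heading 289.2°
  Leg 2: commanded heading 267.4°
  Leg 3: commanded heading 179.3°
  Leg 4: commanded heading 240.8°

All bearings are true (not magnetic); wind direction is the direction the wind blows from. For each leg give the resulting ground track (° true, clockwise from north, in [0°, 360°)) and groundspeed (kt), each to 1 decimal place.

Leg 1: track=283.2°, groundspeed=145.8 kt
Leg 2: track=268.9°, groundspeed=147.2 kt
Leg 3: track=208.0°, groundspeed=106.9 kt
Leg 4: track=251.5°, groundspeed=142.4 kt

Leg 1: heading 289.2°; drift -6.0° → track 283.2°, groundspeed 145.8 kt
Leg 2: heading 267.4°; drift +1.5° → track 268.9°, groundspeed 147.2 kt
Leg 3: heading 179.3°; drift +28.7° → track 208.0°, groundspeed 106.9 kt
Leg 4: heading 240.8°; drift +10.7° → track 251.5°, groundspeed 142.4 kt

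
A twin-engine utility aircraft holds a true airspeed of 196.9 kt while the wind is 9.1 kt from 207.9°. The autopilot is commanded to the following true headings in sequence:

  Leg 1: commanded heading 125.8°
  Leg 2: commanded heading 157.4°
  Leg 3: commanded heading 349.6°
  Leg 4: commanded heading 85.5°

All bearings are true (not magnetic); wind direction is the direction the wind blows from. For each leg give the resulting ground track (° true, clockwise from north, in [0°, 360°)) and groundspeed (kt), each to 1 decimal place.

Leg 1: track=123.2°, groundspeed=195.9 kt
Leg 2: track=155.3°, groundspeed=191.2 kt
Leg 3: track=351.2°, groundspeed=204.1 kt
Leg 4: track=83.3°, groundspeed=201.9 kt

Leg 1: heading 125.8°; drift -2.6° → track 123.2°, groundspeed 195.9 kt
Leg 2: heading 157.4°; drift -2.1° → track 155.3°, groundspeed 191.2 kt
Leg 3: heading 349.6°; drift +1.6° → track 351.2°, groundspeed 204.1 kt
Leg 4: heading 85.5°; drift -2.2° → track 83.3°, groundspeed 201.9 kt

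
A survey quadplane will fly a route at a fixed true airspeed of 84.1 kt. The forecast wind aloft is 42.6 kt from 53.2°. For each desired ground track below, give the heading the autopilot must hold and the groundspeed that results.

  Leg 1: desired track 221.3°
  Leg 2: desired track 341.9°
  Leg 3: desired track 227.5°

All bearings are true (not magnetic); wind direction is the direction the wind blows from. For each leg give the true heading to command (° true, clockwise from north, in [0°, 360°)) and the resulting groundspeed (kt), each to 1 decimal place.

Leg 1: heading=215.3°, groundspeed=125.3 kt
Leg 2: heading=10.6°, groundspeed=60.1 kt
Leg 3: heading=224.6°, groundspeed=126.4 kt

Leg 1: desired track 221.3°; wind correction -6.0° → command heading 215.3°, groundspeed 125.3 kt
Leg 2: desired track 341.9°; wind correction +28.7° → command heading 10.6°, groundspeed 60.1 kt
Leg 3: desired track 227.5°; wind correction -2.9° → command heading 224.6°, groundspeed 126.4 kt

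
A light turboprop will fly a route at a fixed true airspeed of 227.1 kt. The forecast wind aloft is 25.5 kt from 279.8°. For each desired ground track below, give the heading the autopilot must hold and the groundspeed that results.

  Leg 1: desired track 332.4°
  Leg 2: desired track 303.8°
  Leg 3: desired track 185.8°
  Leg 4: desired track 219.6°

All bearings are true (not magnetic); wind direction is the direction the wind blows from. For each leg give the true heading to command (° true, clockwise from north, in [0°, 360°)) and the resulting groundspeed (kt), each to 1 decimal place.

Leg 1: desired track 332.4°; wind correction -5.1° → command heading 327.3°, groundspeed 210.7 kt
Leg 2: desired track 303.8°; wind correction -2.6° → command heading 301.2°, groundspeed 203.6 kt
Leg 3: desired track 185.8°; wind correction +6.4° → command heading 192.2°, groundspeed 227.4 kt
Leg 4: desired track 219.6°; wind correction +5.6° → command heading 225.2°, groundspeed 213.3 kt

Leg 1: heading=327.3°, groundspeed=210.7 kt
Leg 2: heading=301.2°, groundspeed=203.6 kt
Leg 3: heading=192.2°, groundspeed=227.4 kt
Leg 4: heading=225.2°, groundspeed=213.3 kt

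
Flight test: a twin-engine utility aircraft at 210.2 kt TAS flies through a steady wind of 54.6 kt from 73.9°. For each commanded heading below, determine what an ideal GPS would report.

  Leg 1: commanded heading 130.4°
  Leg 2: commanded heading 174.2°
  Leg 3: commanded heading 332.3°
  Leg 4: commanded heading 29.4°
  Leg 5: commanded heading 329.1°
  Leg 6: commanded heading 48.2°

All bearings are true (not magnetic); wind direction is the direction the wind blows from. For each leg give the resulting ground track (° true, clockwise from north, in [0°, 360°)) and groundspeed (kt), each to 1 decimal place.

Leg 1: heading 130.4°; drift +14.2° → track 144.6°, groundspeed 185.7 kt
Leg 2: heading 174.2°; drift +13.7° → track 187.9°, groundspeed 226.4 kt
Leg 3: heading 332.3°; drift -13.6° → track 318.7°, groundspeed 227.6 kt
Leg 4: heading 29.4°; drift -12.6° → track 16.8°, groundspeed 175.5 kt
Leg 5: heading 329.1°; drift -13.3° → track 315.8°, groundspeed 230.3 kt
Leg 6: heading 48.2°; drift -8.4° → track 39.8°, groundspeed 162.7 kt

Leg 1: track=144.6°, groundspeed=185.7 kt
Leg 2: track=187.9°, groundspeed=226.4 kt
Leg 3: track=318.7°, groundspeed=227.6 kt
Leg 4: track=16.8°, groundspeed=175.5 kt
Leg 5: track=315.8°, groundspeed=230.3 kt
Leg 6: track=39.8°, groundspeed=162.7 kt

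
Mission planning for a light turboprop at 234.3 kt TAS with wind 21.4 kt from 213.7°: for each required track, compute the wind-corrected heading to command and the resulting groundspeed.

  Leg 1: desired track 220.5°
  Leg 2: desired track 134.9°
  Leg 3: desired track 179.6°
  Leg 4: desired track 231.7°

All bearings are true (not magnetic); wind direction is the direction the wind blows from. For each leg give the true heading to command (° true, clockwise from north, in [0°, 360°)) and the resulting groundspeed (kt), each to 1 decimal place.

Leg 1: desired track 220.5°; wind correction -0.6° → command heading 219.9°, groundspeed 213.0 kt
Leg 2: desired track 134.9°; wind correction +5.1° → command heading 140.0°, groundspeed 229.2 kt
Leg 3: desired track 179.6°; wind correction +2.9° → command heading 182.5°, groundspeed 216.3 kt
Leg 4: desired track 231.7°; wind correction -1.6° → command heading 230.1°, groundspeed 213.9 kt

Leg 1: heading=219.9°, groundspeed=213.0 kt
Leg 2: heading=140.0°, groundspeed=229.2 kt
Leg 3: heading=182.5°, groundspeed=216.3 kt
Leg 4: heading=230.1°, groundspeed=213.9 kt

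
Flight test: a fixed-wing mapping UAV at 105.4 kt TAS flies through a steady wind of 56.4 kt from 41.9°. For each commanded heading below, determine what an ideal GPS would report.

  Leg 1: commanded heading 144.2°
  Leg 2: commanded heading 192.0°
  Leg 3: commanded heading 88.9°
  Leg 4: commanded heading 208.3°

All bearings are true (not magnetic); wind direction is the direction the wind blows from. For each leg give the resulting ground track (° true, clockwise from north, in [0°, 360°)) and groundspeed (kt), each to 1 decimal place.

Leg 1: heading 144.2°; drift +25.1° → track 169.3°, groundspeed 129.7 kt
Leg 2: heading 192.0°; drift +10.3° → track 202.3°, groundspeed 156.8 kt
Leg 3: heading 88.9°; drift +31.6° → track 120.5°, groundspeed 78.6 kt
Leg 4: heading 208.3°; drift +4.7° → track 213.0°, groundspeed 160.8 kt

Leg 1: track=169.3°, groundspeed=129.7 kt
Leg 2: track=202.3°, groundspeed=156.8 kt
Leg 3: track=120.5°, groundspeed=78.6 kt
Leg 4: track=213.0°, groundspeed=160.8 kt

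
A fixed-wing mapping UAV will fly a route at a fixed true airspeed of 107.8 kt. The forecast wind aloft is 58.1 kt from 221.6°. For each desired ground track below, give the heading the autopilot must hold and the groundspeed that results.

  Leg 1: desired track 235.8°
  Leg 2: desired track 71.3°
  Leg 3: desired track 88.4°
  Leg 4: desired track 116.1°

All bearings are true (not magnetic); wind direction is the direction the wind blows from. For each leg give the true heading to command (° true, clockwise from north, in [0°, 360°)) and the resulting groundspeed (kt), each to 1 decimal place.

Leg 1: heading=228.2°, groundspeed=50.5 kt
Leg 2: heading=86.8°, groundspeed=154.4 kt
Leg 3: heading=111.5°, groundspeed=138.9 kt
Leg 4: heading=147.4°, groundspeed=107.6 kt

Leg 1: desired track 235.8°; wind correction -7.6° → command heading 228.2°, groundspeed 50.5 kt
Leg 2: desired track 71.3°; wind correction +15.5° → command heading 86.8°, groundspeed 154.4 kt
Leg 3: desired track 88.4°; wind correction +23.1° → command heading 111.5°, groundspeed 138.9 kt
Leg 4: desired track 116.1°; wind correction +31.3° → command heading 147.4°, groundspeed 107.6 kt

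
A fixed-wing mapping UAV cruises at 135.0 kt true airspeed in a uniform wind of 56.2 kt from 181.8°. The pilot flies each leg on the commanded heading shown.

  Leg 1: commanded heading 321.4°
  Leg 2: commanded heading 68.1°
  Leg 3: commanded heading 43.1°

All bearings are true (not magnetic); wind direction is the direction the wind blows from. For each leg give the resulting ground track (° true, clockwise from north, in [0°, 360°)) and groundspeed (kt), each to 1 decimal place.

Leg 1: track=333.0°, groundspeed=181.5 kt
Leg 2: track=50.0°, groundspeed=165.8 kt
Leg 3: track=31.3°, groundspeed=181.1 kt

Leg 1: heading 321.4°; drift +11.6° → track 333.0°, groundspeed 181.5 kt
Leg 2: heading 68.1°; drift -18.1° → track 50.0°, groundspeed 165.8 kt
Leg 3: heading 43.1°; drift -11.8° → track 31.3°, groundspeed 181.1 kt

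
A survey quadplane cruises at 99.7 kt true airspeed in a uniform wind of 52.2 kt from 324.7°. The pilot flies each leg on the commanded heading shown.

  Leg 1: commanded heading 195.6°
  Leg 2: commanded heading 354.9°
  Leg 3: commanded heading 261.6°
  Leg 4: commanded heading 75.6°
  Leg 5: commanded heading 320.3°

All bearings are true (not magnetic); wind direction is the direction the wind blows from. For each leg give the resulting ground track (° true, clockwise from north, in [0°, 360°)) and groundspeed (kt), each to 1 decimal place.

Leg 1: heading 195.6°; drift -17.0° → track 178.6°, groundspeed 138.7 kt
Leg 2: heading 354.9°; drift +25.7° → track 20.6°, groundspeed 60.6 kt
Leg 3: heading 261.6°; drift -31.5° → track 230.1°, groundspeed 89.2 kt
Leg 4: heading 75.6°; drift +22.4° → track 98.0°, groundspeed 128.0 kt
Leg 5: heading 320.3°; drift -4.8° → track 315.5°, groundspeed 47.8 kt

Leg 1: track=178.6°, groundspeed=138.7 kt
Leg 2: track=20.6°, groundspeed=60.6 kt
Leg 3: track=230.1°, groundspeed=89.2 kt
Leg 4: track=98.0°, groundspeed=128.0 kt
Leg 5: track=315.5°, groundspeed=47.8 kt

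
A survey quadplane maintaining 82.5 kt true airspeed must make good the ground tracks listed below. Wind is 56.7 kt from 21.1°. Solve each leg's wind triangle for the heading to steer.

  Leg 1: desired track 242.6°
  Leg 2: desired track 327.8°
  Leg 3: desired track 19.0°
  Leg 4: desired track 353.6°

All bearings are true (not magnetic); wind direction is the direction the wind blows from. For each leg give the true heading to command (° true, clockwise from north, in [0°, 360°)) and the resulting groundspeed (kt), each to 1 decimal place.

Leg 1: heading=269.7°, groundspeed=115.9 kt
Leg 2: heading=1.2°, groundspeed=35.0 kt
Leg 3: heading=20.4°, groundspeed=25.8 kt
Leg 4: heading=12.1°, groundspeed=27.9 kt

Leg 1: desired track 242.6°; wind correction +27.1° → command heading 269.7°, groundspeed 115.9 kt
Leg 2: desired track 327.8°; wind correction +33.4° → command heading 1.2°, groundspeed 35.0 kt
Leg 3: desired track 19.0°; wind correction +1.4° → command heading 20.4°, groundspeed 25.8 kt
Leg 4: desired track 353.6°; wind correction +18.5° → command heading 12.1°, groundspeed 27.9 kt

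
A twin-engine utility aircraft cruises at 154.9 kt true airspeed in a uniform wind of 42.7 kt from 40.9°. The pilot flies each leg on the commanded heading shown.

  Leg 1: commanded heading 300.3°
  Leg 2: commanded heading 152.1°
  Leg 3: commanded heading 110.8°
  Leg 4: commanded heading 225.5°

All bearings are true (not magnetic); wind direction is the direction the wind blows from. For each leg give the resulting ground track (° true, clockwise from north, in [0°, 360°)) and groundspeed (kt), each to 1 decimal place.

Leg 1: track=285.8°, groundspeed=168.1 kt
Leg 2: track=165.3°, groundspeed=174.9 kt
Leg 3: track=126.8°, groundspeed=145.8 kt
Leg 4: track=224.5°, groundspeed=197.5 kt

Leg 1: heading 300.3°; drift -14.5° → track 285.8°, groundspeed 168.1 kt
Leg 2: heading 152.1°; drift +13.2° → track 165.3°, groundspeed 174.9 kt
Leg 3: heading 110.8°; drift +16.0° → track 126.8°, groundspeed 145.8 kt
Leg 4: heading 225.5°; drift -1.0° → track 224.5°, groundspeed 197.5 kt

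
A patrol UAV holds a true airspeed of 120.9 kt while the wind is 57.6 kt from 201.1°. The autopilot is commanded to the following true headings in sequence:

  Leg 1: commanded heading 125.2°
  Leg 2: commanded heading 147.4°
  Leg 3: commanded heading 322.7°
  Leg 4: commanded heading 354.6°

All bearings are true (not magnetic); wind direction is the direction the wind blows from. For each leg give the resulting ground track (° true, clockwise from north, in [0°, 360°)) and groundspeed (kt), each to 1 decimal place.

Leg 1: heading 125.2°; drift -27.6° → track 97.6°, groundspeed 120.6 kt
Leg 2: heading 147.4°; drift -28.1° → track 119.3°, groundspeed 98.4 kt
Leg 3: heading 322.7°; drift +18.0° → track 340.7°, groundspeed 158.8 kt
Leg 4: heading 354.6°; drift +8.5° → track 3.1°, groundspeed 174.4 kt

Leg 1: track=97.6°, groundspeed=120.6 kt
Leg 2: track=119.3°, groundspeed=98.4 kt
Leg 3: track=340.7°, groundspeed=158.8 kt
Leg 4: track=3.1°, groundspeed=174.4 kt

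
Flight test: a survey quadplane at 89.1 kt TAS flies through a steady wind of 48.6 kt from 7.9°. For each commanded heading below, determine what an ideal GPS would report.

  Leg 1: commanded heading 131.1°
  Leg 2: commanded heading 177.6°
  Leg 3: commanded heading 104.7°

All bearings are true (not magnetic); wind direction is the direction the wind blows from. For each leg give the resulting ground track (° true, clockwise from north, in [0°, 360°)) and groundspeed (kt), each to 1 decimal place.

Leg 1: track=150.5°, groundspeed=122.6 kt
Leg 2: track=181.2°, groundspeed=137.2 kt
Leg 3: track=131.7°, groundspeed=106.4 kt

Leg 1: heading 131.1°; drift +19.4° → track 150.5°, groundspeed 122.6 kt
Leg 2: heading 177.6°; drift +3.6° → track 181.2°, groundspeed 137.2 kt
Leg 3: heading 104.7°; drift +27.0° → track 131.7°, groundspeed 106.4 kt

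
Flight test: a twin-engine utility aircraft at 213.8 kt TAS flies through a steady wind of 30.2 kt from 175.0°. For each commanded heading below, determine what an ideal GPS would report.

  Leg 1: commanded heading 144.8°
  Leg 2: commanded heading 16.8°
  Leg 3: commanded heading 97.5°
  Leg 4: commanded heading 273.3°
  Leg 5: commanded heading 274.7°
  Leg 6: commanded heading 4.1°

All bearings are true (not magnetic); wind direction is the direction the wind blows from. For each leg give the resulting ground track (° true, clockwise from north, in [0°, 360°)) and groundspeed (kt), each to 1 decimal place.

Leg 1: track=140.2°, groundspeed=188.3 kt
Leg 2: track=14.1°, groundspeed=242.1 kt
Leg 3: track=89.4°, groundspeed=209.4 kt
Leg 4: track=281.1°, groundspeed=220.2 kt
Leg 5: track=282.4°, groundspeed=220.9 kt
Leg 6: track=3.0°, groundspeed=243.7 kt

Leg 1: heading 144.8°; drift -4.6° → track 140.2°, groundspeed 188.3 kt
Leg 2: heading 16.8°; drift -2.7° → track 14.1°, groundspeed 242.1 kt
Leg 3: heading 97.5°; drift -8.1° → track 89.4°, groundspeed 209.4 kt
Leg 4: heading 273.3°; drift +7.8° → track 281.1°, groundspeed 220.2 kt
Leg 5: heading 274.7°; drift +7.7° → track 282.4°, groundspeed 220.9 kt
Leg 6: heading 4.1°; drift -1.1° → track 3.0°, groundspeed 243.7 kt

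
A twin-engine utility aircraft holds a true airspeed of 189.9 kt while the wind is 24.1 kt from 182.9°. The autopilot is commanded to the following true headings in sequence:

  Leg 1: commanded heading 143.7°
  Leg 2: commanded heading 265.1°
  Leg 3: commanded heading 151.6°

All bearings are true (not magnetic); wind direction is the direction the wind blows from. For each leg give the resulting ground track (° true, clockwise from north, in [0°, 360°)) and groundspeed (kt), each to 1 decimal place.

Leg 1: track=138.6°, groundspeed=171.9 kt
Leg 2: track=272.4°, groundspeed=188.2 kt
Leg 3: track=147.4°, groundspeed=169.8 kt

Leg 1: heading 143.7°; drift -5.1° → track 138.6°, groundspeed 171.9 kt
Leg 2: heading 265.1°; drift +7.3° → track 272.4°, groundspeed 188.2 kt
Leg 3: heading 151.6°; drift -4.2° → track 147.4°, groundspeed 169.8 kt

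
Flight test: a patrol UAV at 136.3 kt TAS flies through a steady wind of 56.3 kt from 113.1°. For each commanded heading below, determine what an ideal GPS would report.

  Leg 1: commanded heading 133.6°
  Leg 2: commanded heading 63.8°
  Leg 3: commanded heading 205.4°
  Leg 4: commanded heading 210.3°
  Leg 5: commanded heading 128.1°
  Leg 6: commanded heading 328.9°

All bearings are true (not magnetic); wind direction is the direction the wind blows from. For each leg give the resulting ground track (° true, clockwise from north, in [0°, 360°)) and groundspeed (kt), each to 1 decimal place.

Leg 1: track=146.9°, groundspeed=85.9 kt
Leg 2: track=40.6°, groundspeed=108.3 kt
Leg 3: track=227.5°, groundspeed=149.5 kt
Leg 4: track=231.6°, groundspeed=153.9 kt
Leg 5: track=138.2°, groundspeed=83.2 kt
Leg 6: track=318.6°, groundspeed=184.9 kt

Leg 1: heading 133.6°; drift +13.3° → track 146.9°, groundspeed 85.9 kt
Leg 2: heading 63.8°; drift -23.2° → track 40.6°, groundspeed 108.3 kt
Leg 3: heading 205.4°; drift +22.1° → track 227.5°, groundspeed 149.5 kt
Leg 4: heading 210.3°; drift +21.3° → track 231.6°, groundspeed 153.9 kt
Leg 5: heading 128.1°; drift +10.1° → track 138.2°, groundspeed 83.2 kt
Leg 6: heading 328.9°; drift -10.3° → track 318.6°, groundspeed 184.9 kt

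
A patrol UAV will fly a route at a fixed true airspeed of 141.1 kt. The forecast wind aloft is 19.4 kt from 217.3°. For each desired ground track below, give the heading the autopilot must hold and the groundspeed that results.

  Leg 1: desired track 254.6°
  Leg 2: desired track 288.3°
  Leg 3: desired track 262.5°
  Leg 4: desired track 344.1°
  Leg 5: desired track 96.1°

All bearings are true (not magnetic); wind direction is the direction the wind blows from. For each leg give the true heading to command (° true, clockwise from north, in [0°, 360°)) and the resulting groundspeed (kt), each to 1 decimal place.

Leg 1: desired track 254.6°; wind correction -4.8° → command heading 249.8°, groundspeed 125.2 kt
Leg 2: desired track 288.3°; wind correction -7.5° → command heading 280.8°, groundspeed 133.6 kt
Leg 3: desired track 262.5°; wind correction -5.6° → command heading 256.9°, groundspeed 126.8 kt
Leg 4: desired track 344.1°; wind correction -6.3° → command heading 337.8°, groundspeed 151.9 kt
Leg 5: desired track 96.1°; wind correction +6.8° → command heading 102.9°, groundspeed 150.2 kt

Leg 1: heading=249.8°, groundspeed=125.2 kt
Leg 2: heading=280.8°, groundspeed=133.6 kt
Leg 3: heading=256.9°, groundspeed=126.8 kt
Leg 4: heading=337.8°, groundspeed=151.9 kt
Leg 5: heading=102.9°, groundspeed=150.2 kt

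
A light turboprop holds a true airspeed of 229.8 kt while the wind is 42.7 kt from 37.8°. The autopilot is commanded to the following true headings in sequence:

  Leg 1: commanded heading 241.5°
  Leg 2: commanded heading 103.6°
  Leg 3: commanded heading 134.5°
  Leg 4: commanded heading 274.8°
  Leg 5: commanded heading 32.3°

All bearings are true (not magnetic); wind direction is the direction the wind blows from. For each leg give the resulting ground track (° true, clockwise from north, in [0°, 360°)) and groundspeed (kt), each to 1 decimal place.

Leg 1: track=237.8°, groundspeed=269.4 kt
Leg 2: track=114.0°, groundspeed=215.8 kt
Leg 3: track=144.7°, groundspeed=238.6 kt
Leg 4: track=266.7°, groundspeed=255.6 kt
Leg 5: track=31.0°, groundspeed=187.3 kt

Leg 1: heading 241.5°; drift -3.7° → track 237.8°, groundspeed 269.4 kt
Leg 2: heading 103.6°; drift +10.4° → track 114.0°, groundspeed 215.8 kt
Leg 3: heading 134.5°; drift +10.2° → track 144.7°, groundspeed 238.6 kt
Leg 4: heading 274.8°; drift -8.1° → track 266.7°, groundspeed 255.6 kt
Leg 5: heading 32.3°; drift -1.3° → track 31.0°, groundspeed 187.3 kt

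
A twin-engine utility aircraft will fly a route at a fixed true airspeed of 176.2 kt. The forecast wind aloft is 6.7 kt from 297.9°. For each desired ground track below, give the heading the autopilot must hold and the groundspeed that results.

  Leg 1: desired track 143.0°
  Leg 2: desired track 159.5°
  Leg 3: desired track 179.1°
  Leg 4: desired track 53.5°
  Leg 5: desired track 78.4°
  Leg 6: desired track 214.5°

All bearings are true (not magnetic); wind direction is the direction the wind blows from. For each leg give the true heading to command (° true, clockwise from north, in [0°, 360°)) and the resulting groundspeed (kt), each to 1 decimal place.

Leg 1: heading=143.9°, groundspeed=182.2 kt
Leg 2: heading=160.9°, groundspeed=181.2 kt
Leg 3: heading=181.0°, groundspeed=179.3 kt
Leg 4: heading=51.5°, groundspeed=179.0 kt
Leg 5: heading=77.0°, groundspeed=181.3 kt
Leg 6: heading=216.7°, groundspeed=175.3 kt

Leg 1: desired track 143.0°; wind correction +0.9° → command heading 143.9°, groundspeed 182.2 kt
Leg 2: desired track 159.5°; wind correction +1.4° → command heading 160.9°, groundspeed 181.2 kt
Leg 3: desired track 179.1°; wind correction +1.9° → command heading 181.0°, groundspeed 179.3 kt
Leg 4: desired track 53.5°; wind correction -2.0° → command heading 51.5°, groundspeed 179.0 kt
Leg 5: desired track 78.4°; wind correction -1.4° → command heading 77.0°, groundspeed 181.3 kt
Leg 6: desired track 214.5°; wind correction +2.2° → command heading 216.7°, groundspeed 175.3 kt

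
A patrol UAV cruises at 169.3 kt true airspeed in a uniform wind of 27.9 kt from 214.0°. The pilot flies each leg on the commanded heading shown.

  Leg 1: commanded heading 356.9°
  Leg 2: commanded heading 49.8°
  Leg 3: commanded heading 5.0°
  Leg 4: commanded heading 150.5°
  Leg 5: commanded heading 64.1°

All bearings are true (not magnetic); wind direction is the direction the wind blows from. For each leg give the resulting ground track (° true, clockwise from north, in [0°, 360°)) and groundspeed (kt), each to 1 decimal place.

Leg 1: track=1.9°, groundspeed=192.3 kt
Leg 2: track=47.6°, groundspeed=196.3 kt
Leg 3: track=9.0°, groundspeed=194.2 kt
Leg 4: track=141.5°, groundspeed=158.8 kt
Leg 5: track=60.0°, groundspeed=193.9 kt

Leg 1: heading 356.9°; drift +5.0° → track 1.9°, groundspeed 192.3 kt
Leg 2: heading 49.8°; drift -2.2° → track 47.6°, groundspeed 196.3 kt
Leg 3: heading 5.0°; drift +4.0° → track 9.0°, groundspeed 194.2 kt
Leg 4: heading 150.5°; drift -9.0° → track 141.5°, groundspeed 158.8 kt
Leg 5: heading 64.1°; drift -4.1° → track 60.0°, groundspeed 193.9 kt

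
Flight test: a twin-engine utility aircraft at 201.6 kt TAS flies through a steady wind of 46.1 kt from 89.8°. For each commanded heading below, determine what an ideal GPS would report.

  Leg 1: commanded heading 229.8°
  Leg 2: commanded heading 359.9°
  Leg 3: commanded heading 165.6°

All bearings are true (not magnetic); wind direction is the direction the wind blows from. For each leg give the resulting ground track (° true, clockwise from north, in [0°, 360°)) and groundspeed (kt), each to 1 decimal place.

Leg 1: track=236.9°, groundspeed=238.8 kt
Leg 2: track=347.0°, groundspeed=206.7 kt
Leg 3: track=178.8°, groundspeed=195.5 kt

Leg 1: heading 229.8°; drift +7.1° → track 236.9°, groundspeed 238.8 kt
Leg 2: heading 359.9°; drift -12.9° → track 347.0°, groundspeed 206.7 kt
Leg 3: heading 165.6°; drift +13.2° → track 178.8°, groundspeed 195.5 kt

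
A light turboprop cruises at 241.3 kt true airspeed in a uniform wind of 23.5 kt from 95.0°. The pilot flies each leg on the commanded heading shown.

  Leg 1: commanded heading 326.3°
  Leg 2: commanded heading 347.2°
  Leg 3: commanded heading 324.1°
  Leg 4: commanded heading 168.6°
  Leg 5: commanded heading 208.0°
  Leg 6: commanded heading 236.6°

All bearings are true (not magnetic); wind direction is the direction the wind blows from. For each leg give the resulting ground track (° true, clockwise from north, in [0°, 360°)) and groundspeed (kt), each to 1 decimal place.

Leg 1: track=322.2°, groundspeed=256.6 kt
Leg 2: track=342.1°, groundspeed=249.5 kt
Leg 3: track=320.1°, groundspeed=257.3 kt
Leg 4: track=174.1°, groundspeed=235.7 kt
Leg 5: track=212.9°, groundspeed=251.4 kt
Leg 6: track=239.8°, groundspeed=260.1 kt

Leg 1: heading 326.3°; drift -4.1° → track 322.2°, groundspeed 256.6 kt
Leg 2: heading 347.2°; drift -5.1° → track 342.1°, groundspeed 249.5 kt
Leg 3: heading 324.1°; drift -4.0° → track 320.1°, groundspeed 257.3 kt
Leg 4: heading 168.6°; drift +5.5° → track 174.1°, groundspeed 235.7 kt
Leg 5: heading 208.0°; drift +4.9° → track 212.9°, groundspeed 251.4 kt
Leg 6: heading 236.6°; drift +3.2° → track 239.8°, groundspeed 260.1 kt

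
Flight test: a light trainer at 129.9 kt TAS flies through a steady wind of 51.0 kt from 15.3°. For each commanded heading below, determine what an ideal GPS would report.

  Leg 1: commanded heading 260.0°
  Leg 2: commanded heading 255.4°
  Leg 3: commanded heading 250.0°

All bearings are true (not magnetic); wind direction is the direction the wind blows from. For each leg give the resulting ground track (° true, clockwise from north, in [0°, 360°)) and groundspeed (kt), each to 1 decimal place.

Leg 1: heading 260.0°; drift -16.9° → track 243.1°, groundspeed 158.5 kt
Leg 2: heading 255.4°; drift -15.9° → track 239.5°, groundspeed 161.5 kt
Leg 3: heading 250.0°; drift -14.6° → track 235.4°, groundspeed 164.7 kt

Leg 1: track=243.1°, groundspeed=158.5 kt
Leg 2: track=239.5°, groundspeed=161.5 kt
Leg 3: track=235.4°, groundspeed=164.7 kt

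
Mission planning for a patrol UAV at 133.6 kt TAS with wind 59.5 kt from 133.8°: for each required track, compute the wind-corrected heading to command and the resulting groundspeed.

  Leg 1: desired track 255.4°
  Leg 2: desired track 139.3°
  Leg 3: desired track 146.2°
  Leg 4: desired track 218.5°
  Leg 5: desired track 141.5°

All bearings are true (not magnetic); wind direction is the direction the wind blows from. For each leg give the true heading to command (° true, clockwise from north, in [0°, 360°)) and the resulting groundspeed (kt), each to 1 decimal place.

Leg 1: heading=233.1°, groundspeed=154.8 kt
Leg 2: heading=136.9°, groundspeed=74.3 kt
Leg 3: heading=140.7°, groundspeed=74.9 kt
Leg 4: heading=192.2°, groundspeed=114.2 kt
Leg 5: heading=138.1°, groundspeed=74.4 kt

Leg 1: desired track 255.4°; wind correction -22.3° → command heading 233.1°, groundspeed 154.8 kt
Leg 2: desired track 139.3°; wind correction -2.4° → command heading 136.9°, groundspeed 74.3 kt
Leg 3: desired track 146.2°; wind correction -5.5° → command heading 140.7°, groundspeed 74.9 kt
Leg 4: desired track 218.5°; wind correction -26.3° → command heading 192.2°, groundspeed 114.2 kt
Leg 5: desired track 141.5°; wind correction -3.4° → command heading 138.1°, groundspeed 74.4 kt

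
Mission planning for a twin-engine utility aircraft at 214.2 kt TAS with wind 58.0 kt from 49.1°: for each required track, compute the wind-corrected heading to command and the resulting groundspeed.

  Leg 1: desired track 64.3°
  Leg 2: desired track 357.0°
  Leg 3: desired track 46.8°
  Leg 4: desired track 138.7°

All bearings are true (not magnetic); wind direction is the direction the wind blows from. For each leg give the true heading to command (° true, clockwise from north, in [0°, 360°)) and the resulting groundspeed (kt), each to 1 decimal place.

Leg 1: desired track 64.3°; wind correction -4.1° → command heading 60.2°, groundspeed 157.7 kt
Leg 2: desired track 357.0°; wind correction +12.3° → command heading 9.3°, groundspeed 173.6 kt
Leg 3: desired track 46.8°; wind correction +0.6° → command heading 47.4°, groundspeed 156.2 kt
Leg 4: desired track 138.7°; wind correction -15.7° → command heading 123.0°, groundspeed 205.8 kt

Leg 1: heading=60.2°, groundspeed=157.7 kt
Leg 2: heading=9.3°, groundspeed=173.6 kt
Leg 3: heading=47.4°, groundspeed=156.2 kt
Leg 4: heading=123.0°, groundspeed=205.8 kt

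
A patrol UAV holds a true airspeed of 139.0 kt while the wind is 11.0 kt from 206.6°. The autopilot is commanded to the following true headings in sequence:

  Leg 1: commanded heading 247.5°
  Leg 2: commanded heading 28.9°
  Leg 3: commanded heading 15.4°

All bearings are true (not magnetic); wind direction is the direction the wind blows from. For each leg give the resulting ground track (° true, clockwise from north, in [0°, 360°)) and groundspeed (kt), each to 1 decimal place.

Leg 1: heading 247.5°; drift +3.2° → track 250.7°, groundspeed 130.9 kt
Leg 2: heading 28.9°; drift -0.2° → track 28.7°, groundspeed 150.0 kt
Leg 3: heading 15.4°; drift +0.8° → track 16.2°, groundspeed 149.8 kt

Leg 1: track=250.7°, groundspeed=130.9 kt
Leg 2: track=28.7°, groundspeed=150.0 kt
Leg 3: track=16.2°, groundspeed=149.8 kt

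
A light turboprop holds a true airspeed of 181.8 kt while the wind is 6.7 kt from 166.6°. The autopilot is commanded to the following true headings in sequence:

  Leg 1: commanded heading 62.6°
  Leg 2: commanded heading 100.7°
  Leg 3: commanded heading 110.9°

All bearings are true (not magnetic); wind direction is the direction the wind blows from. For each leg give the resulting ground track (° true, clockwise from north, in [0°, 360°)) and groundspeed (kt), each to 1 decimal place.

Leg 1: track=60.6°, groundspeed=183.5 kt
Leg 2: track=98.7°, groundspeed=179.2 kt
Leg 3: track=109.1°, groundspeed=178.1 kt

Leg 1: heading 62.6°; drift -2.0° → track 60.6°, groundspeed 183.5 kt
Leg 2: heading 100.7°; drift -2.0° → track 98.7°, groundspeed 179.2 kt
Leg 3: heading 110.9°; drift -1.8° → track 109.1°, groundspeed 178.1 kt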